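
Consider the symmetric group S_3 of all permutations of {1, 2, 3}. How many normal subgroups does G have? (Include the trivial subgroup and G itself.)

G has 6 subgroups. Checking conjugation-invariance by order — order 1: 1/1 normal; order 2: 0/3 normal; order 3: 1/1 normal; order 6: 1/1 normal.
Total normal subgroups: 3.

3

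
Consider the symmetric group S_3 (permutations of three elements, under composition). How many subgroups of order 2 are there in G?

|G| = 6 and 2 | 6, so subgroups of order 2 are possible by Lagrange.
The subgroups of order 2 are: {e, (1 2)}; {e, (1 3)}; {e, (2 3)}.
So G has 3 subgroups of order 2.

3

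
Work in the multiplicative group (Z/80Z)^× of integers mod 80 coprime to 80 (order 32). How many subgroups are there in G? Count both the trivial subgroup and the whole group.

54

|G| = 32, so by Lagrange every subgroup order divides 32. Divisors: 1, 2, 4, 8, 16, 32.
Subgroups by order — order 1: 1; order 2: 7; order 4: 19; order 8: 19; order 16: 7; order 32: 1.
Total: 1 + 7 + 19 + 19 + 7 + 1 = 54.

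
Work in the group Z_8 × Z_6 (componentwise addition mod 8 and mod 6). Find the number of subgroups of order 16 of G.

|G| = 48 and 16 | 48, so subgroups of order 16 are possible by Lagrange.
The subgroups of order 16 are: {(0,0), (0,3), (1,0), (1,3), (2,0), (2,3), (3,0), (3,3), (4,0), (4,3), (5,0), (5,3), (6,0), (6,3), (7,0), (7,3)}.
So G has 1 subgroup of order 16.

1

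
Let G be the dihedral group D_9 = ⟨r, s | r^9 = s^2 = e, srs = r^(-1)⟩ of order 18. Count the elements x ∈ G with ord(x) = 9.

The elements of order 9 are: r, r^2, r^4, r^5, r^7, r^8.
That's 6.

6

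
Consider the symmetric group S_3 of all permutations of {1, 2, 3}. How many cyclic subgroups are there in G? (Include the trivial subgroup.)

5

Each element a generates a cyclic subgroup ⟨a⟩; distinct elements may generate the same one (a cyclic group of order d has φ(d) generators).
Cyclic subgroups by order — order 1: 1; order 2: 3; order 3: 1.
Total: 5.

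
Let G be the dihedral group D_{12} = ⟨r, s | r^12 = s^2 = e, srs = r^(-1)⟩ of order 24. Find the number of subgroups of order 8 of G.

3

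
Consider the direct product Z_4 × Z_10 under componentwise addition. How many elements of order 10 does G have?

12

An element (a,b) has order lcm(ord(a), ord(b)); count pairs with lcm equal to 10.
Enumerating gives 12 such elements.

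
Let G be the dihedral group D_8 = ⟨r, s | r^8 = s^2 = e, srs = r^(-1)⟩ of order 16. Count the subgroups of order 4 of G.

5

|G| = 16 and 4 | 16, so subgroups of order 4 are possible by Lagrange.
The subgroups of order 4 are: {e, r^2, r^4, r^6}; {e, r^4, r^2s, r^6s}; {e, r^4, r^3s, r^7s}; {e, r^4, s, r^4s}; … (5 in all).
So G has 5 subgroups of order 4.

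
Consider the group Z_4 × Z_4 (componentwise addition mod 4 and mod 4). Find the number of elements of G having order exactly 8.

0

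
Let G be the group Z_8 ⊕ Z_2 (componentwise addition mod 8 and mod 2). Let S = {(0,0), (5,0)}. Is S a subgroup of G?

No

(5,0) ∈ S but its inverse (3,0) ∉ S, so S is not a subgroup.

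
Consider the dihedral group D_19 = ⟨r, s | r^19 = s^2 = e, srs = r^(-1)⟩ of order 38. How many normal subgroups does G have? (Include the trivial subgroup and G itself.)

G has 22 subgroups. Checking conjugation-invariance by order — order 1: 1/1 normal; order 2: 0/19 normal; order 19: 1/1 normal; order 38: 1/1 normal.
Total normal subgroups: 3.

3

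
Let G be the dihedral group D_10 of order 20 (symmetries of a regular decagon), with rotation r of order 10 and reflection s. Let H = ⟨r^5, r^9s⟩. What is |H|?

4

|⟨r^5⟩| = 2 and |⟨r^9s⟩| = 2, so |H| is a multiple of lcm(2, 2) = 2 and divides |G| = 20.
Closing under the operation: H = {e, r^5, r^4s, r^9s}, so |H| = 4.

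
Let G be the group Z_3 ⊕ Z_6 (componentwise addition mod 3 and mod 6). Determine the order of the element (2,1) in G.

The order of (2,1) in Z_3 × Z_6 is lcm(ord(2) in Z_3, ord(1) in Z_6).
ord(2) = 3 and ord(1) = 6, so |⟨(2,1)⟩| = lcm(3, 6) = 6.

6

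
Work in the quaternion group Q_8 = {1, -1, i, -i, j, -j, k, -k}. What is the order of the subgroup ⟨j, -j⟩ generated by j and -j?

4

|⟨j⟩| = 4 and |⟨-j⟩| = 4, so |H| is a multiple of lcm(4, 4) = 4 and divides |G| = 8.
Closing under the operation: H = {1, -1, j, -j}, so |H| = 4.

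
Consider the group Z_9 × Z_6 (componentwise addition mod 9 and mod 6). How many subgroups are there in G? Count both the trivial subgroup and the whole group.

|G| = 54, so by Lagrange every subgroup order divides 54. Divisors: 1, 2, 3, 6, 9, 18, 27, 54.
Subgroups by order — order 1: 1; order 2: 1; order 3: 4; order 6: 4; order 9: 4; order 18: 4; order 27: 1; order 54: 1.
Total: 1 + 1 + 4 + 4 + 4 + 4 + 1 + 1 = 20.

20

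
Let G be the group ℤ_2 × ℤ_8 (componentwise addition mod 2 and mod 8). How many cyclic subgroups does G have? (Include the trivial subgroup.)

Each element a generates a cyclic subgroup ⟨a⟩; distinct elements may generate the same one (a cyclic group of order d has φ(d) generators).
Cyclic subgroups by order — order 1: 1; order 2: 3; order 4: 2; order 8: 2.
Total: 8.

8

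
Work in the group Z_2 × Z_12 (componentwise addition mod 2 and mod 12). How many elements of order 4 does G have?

4

An element (a,b) has order lcm(ord(a), ord(b)); count pairs with lcm equal to 4.
Enumerating gives 4 such elements.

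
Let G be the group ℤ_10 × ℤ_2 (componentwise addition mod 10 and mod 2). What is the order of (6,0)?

5

The order of (6,0) in Z_10 × Z_2 is lcm(ord(6) in Z_10, ord(0) in Z_2).
ord(6) = 5 and ord(0) = 1, so |⟨(6,0)⟩| = lcm(5, 1) = 5.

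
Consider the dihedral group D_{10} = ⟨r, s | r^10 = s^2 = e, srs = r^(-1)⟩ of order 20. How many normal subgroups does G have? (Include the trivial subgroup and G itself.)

G has 22 subgroups. Checking conjugation-invariance by order — order 1: 1/1 normal; order 2: 1/11 normal; order 4: 0/5 normal; order 5: 1/1 normal; order 10: 3/3 normal; order 20: 1/1 normal.
Total normal subgroups: 7.

7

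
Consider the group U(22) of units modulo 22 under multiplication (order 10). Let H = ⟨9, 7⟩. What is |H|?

10

|⟨9⟩| = 5 and |⟨7⟩| = 10, so |H| is a multiple of lcm(5, 10) = 10 and divides |G| = 10.
Closing {9, 7} under the group operation gives all of G, so |H| = 10.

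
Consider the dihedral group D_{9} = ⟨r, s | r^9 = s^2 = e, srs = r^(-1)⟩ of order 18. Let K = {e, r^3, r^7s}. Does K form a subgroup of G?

r^3 ∈ K but its inverse r^6 ∉ K, so K is not a subgroup.

No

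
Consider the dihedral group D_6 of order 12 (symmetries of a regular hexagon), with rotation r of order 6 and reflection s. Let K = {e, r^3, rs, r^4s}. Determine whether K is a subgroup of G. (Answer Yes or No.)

|K| = 4 divides |G| = 12, consistent with Lagrange.
K contains the identity, every element's inverse is in K, and K is closed under ·: it is a subgroup.

Yes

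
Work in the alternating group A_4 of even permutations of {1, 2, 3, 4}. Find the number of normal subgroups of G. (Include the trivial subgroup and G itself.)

G has 10 subgroups. Checking conjugation-invariance by order — order 1: 1/1 normal; order 2: 0/3 normal; order 3: 0/4 normal; order 4: 1/1 normal; order 12: 1/1 normal.
Total normal subgroups: 3.

3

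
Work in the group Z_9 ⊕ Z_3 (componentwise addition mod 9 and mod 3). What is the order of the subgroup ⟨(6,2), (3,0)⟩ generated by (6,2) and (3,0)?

9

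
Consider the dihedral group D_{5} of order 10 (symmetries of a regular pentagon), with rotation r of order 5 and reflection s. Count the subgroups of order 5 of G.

|G| = 10 and 5 | 10, so subgroups of order 5 are possible by Lagrange.
The subgroups of order 5 are: {e, r, r^2, r^3, r^4}.
So G has 1 subgroup of order 5.

1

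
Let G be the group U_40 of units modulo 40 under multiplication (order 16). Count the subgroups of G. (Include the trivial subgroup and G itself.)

27

|G| = 16, so by Lagrange every subgroup order divides 16. Divisors: 1, 2, 4, 8, 16.
Subgroups by order — order 1: 1; order 2: 7; order 4: 11; order 8: 7; order 16: 1.
Total: 1 + 7 + 11 + 7 + 1 = 27.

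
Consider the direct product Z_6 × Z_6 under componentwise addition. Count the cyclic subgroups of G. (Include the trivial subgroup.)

A cyclic subgroup of order d is generated by each of its φ(d) elements of order d, so the cyclic subgroups of order d number (#elements of order d)/φ(d).
Cyclic subgroups by order — order 1: 1; order 2: 3; order 3: 4; order 6: 12.
Total: 20.

20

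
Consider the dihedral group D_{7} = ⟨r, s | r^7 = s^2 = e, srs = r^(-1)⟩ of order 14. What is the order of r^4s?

Computing powers of r^4s: the smallest k with (r^4s)^k = e is k = 2.

2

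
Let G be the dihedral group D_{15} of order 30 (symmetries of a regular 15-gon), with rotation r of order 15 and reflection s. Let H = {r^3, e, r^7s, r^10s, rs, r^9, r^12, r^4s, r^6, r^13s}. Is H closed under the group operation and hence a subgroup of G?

Yes

|H| = 10 divides |G| = 30, consistent with Lagrange.
H contains the identity, every element's inverse is in H, and H is closed under ·: it is a subgroup.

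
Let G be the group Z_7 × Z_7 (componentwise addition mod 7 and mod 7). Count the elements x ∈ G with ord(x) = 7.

An element (a,b) has order lcm(ord(a), ord(b)); count pairs with lcm equal to 7.
Enumerating gives 48 such elements.

48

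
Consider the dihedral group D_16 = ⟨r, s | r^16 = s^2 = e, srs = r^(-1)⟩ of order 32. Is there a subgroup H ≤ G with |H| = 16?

Yes

16 | 32. A subgroup of order 16 is {e, r, r^2, r^3, r^4, r^5, r^6, r^7, r^8, r^9, r^10, r^11, r^12, r^13, r^14, r^15}.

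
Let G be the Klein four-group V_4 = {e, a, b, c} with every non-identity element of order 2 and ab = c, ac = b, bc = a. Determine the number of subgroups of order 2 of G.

3

|G| = 4 and 2 | 4, so subgroups of order 2 are possible by Lagrange.
The subgroups of order 2 are: {e, a}; {e, b}; {e, c}.
So G has 3 subgroups of order 2.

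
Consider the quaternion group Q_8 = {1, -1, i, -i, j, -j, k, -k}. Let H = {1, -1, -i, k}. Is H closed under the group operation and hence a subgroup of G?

No

-i ∈ H but its inverse i ∉ H, so H is not a subgroup.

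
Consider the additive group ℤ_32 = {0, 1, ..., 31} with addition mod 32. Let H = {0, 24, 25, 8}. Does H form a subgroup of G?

25 ∈ H but its inverse 7 ∉ H, so H is not a subgroup.

No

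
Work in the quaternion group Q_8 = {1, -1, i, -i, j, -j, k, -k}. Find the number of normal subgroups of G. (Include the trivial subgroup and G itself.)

6

G has 6 subgroups. Checking conjugation-invariance by order — order 1: 1/1 normal; order 2: 1/1 normal; order 4: 3/3 normal; order 8: 1/1 normal.
Total normal subgroups: 6.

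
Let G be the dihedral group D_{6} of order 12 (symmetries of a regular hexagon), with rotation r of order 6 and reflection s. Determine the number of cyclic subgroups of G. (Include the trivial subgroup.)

A cyclic subgroup of order d is generated by each of its φ(d) elements of order d, so the cyclic subgroups of order d number (#elements of order d)/φ(d).
Cyclic subgroups by order — order 1: 1; order 2: 7; order 3: 1; order 6: 1.
Total: 10.

10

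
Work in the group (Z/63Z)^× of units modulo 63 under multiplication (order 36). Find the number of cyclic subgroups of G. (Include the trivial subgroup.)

20

Each element a generates a cyclic subgroup ⟨a⟩; distinct elements may generate the same one (a cyclic group of order d has φ(d) generators).
Cyclic subgroups by order — order 1: 1; order 2: 3; order 3: 4; order 6: 12.
Total: 20.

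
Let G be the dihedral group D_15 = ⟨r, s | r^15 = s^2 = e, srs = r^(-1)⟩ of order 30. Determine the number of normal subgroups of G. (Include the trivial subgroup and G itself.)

5

G has 28 subgroups. Checking conjugation-invariance by order — order 1: 1/1 normal; order 2: 0/15 normal; order 3: 1/1 normal; order 5: 1/1 normal; order 6: 0/5 normal; order 10: 0/3 normal; order 15: 1/1 normal; order 30: 1/1 normal.
Total normal subgroups: 5.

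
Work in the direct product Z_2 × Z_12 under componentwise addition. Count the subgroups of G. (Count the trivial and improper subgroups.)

16

|G| = 24, so by Lagrange every subgroup order divides 24. Divisors: 1, 2, 3, 4, 6, 8, 12, 24.
Subgroups by order — order 1: 1; order 2: 3; order 3: 1; order 4: 3; order 6: 3; order 8: 1; order 12: 3; order 24: 1.
Total: 1 + 3 + 1 + 3 + 3 + 1 + 3 + 1 = 16.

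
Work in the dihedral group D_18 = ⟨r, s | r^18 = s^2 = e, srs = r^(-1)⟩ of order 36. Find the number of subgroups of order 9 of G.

|G| = 36 and 9 | 36, so subgroups of order 9 are possible by Lagrange.
The subgroups of order 9 are: {e, r^2, r^4, r^6, r^8, r^10, r^12, r^14, r^16}.
So G has 1 subgroup of order 9.

1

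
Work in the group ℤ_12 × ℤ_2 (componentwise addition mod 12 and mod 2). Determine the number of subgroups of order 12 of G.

3

|G| = 24 and 12 | 24, so subgroups of order 12 are possible by Lagrange.
The subgroups of order 12 are: {(0,0), (0,1), (2,0), (2,1), (4,0), (4,1), (6,0), (6,1), (8,0), (8,1), (10,0), (10,1)}; {(0,0), (1,0), (2,0), (3,0), (4,0), (5,0), (6,0), (7,0), (8,0), (9,0), (10,0), (11,0)}; {(0,0), (1,1), (2,0), (3,1), (4,0), (5,1), (6,0), (7,1), (8,0), (9,1), (10,0), (11,1)}.
So G has 3 subgroups of order 12.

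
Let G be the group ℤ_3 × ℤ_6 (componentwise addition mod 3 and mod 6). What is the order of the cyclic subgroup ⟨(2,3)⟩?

6

The order of (2,3) in Z_3 × Z_6 is lcm(ord(2) in Z_3, ord(3) in Z_6).
ord(2) = 3 and ord(3) = 2, so |⟨(2,3)⟩| = lcm(3, 2) = 6.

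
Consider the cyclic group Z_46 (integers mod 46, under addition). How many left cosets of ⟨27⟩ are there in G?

|⟨27⟩| = 46 and |G| = 46.
By Lagrange, [G : H] = |G|/|H| = 46/46 = 1.

1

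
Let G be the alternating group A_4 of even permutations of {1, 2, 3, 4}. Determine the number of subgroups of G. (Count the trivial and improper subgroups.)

|G| = 12, so by Lagrange every subgroup order divides 12. Divisors: 1, 2, 3, 4, 6, 12.
Subgroups by order — order 1: 1; order 2: 3; order 3: 4; order 4: 1; order 6: 0; order 12: 1.
Total: 1 + 3 + 4 + 1 + 0 + 1 = 10.

10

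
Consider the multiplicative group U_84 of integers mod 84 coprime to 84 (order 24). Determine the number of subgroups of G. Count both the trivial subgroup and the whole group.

|G| = 24, so by Lagrange every subgroup order divides 24. Divisors: 1, 2, 3, 4, 6, 8, 12, 24.
Subgroups by order — order 1: 1; order 2: 7; order 3: 1; order 4: 7; order 6: 7; order 8: 1; order 12: 7; order 24: 1.
Total: 1 + 7 + 1 + 7 + 7 + 1 + 7 + 1 = 32.

32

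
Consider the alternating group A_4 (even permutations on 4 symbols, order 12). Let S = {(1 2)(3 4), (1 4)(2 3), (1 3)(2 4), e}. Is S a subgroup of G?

|S| = 4 divides |G| = 12, consistent with Lagrange.
S contains the identity, every element's inverse is in S, and S is closed under ∘: it is a subgroup.

Yes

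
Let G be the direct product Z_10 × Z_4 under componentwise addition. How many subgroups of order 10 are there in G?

3

|G| = 40 and 10 | 40, so subgroups of order 10 are possible by Lagrange.
The subgroups of order 10 are: {(0,0), (0,2), (2,0), (2,2), (4,0), (4,2), (6,0), (6,2), (8,0), (8,2)}; {(0,0), (1,0), (2,0), (3,0), (4,0), (5,0), (6,0), (7,0), (8,0), (9,0)}; {(0,0), (1,2), (2,0), (3,2), (4,0), (5,2), (6,0), (7,2), (8,0), (9,2)}.
So G has 3 subgroups of order 10.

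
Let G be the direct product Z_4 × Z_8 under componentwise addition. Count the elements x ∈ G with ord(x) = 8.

16

An element (a,b) has order lcm(ord(a), ord(b)); count pairs with lcm equal to 8.
Enumerating gives 16 such elements.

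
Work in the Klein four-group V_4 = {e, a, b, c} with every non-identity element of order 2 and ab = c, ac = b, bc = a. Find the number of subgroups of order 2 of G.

3

|G| = 4 and 2 | 4, so subgroups of order 2 are possible by Lagrange.
The subgroups of order 2 are: {e, a}; {e, b}; {e, c}.
So G has 3 subgroups of order 2.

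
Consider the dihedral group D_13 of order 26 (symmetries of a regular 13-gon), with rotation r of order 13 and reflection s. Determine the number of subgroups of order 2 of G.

13

|G| = 26 and 2 | 26, so subgroups of order 2 are possible by Lagrange.
The subgroups of order 2 are: {e, r^10s}; {e, r^11s}; {e, r^12s}; {e, r^2s}; … (13 in all).
So G has 13 subgroups of order 2.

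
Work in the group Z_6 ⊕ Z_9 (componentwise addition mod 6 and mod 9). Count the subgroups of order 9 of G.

4

|G| = 54 and 9 | 54, so subgroups of order 9 are possible by Lagrange.
The subgroups of order 9 are: {(0,0), (0,1), (0,2), (0,3), (0,4), (0,5), (0,6), (0,7), (0,8)}; {(0,0), (0,3), (0,6), (2,0), (2,3), (2,6), (4,0), (4,3), (4,6)}; {(0,0), (0,3), (0,6), (2,1), (2,4), (2,7), (4,2), (4,5), (4,8)}; {(0,0), (0,3), (0,6), (2,2), (2,5), (2,8), (4,1), (4,4), (4,7)}.
So G has 4 subgroups of order 9.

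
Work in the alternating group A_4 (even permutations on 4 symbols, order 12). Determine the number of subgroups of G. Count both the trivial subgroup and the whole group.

10

|G| = 12, so by Lagrange every subgroup order divides 12. Divisors: 1, 2, 3, 4, 6, 12.
Subgroups by order — order 1: 1; order 2: 3; order 3: 4; order 4: 1; order 6: 0; order 12: 1.
Total: 1 + 3 + 4 + 1 + 0 + 1 = 10.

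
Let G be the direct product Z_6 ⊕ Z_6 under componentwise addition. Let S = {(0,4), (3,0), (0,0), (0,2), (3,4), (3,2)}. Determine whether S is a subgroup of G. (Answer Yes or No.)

|S| = 6 divides |G| = 36, consistent with Lagrange.
S contains the identity, every element's inverse is in S, and S is closed under +: it is a subgroup.
In fact S = ⟨(3,4)⟩.

Yes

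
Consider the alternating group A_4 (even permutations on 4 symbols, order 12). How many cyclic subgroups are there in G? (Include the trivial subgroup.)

8

A cyclic subgroup of order d is generated by each of its φ(d) elements of order d, so the cyclic subgroups of order d number (#elements of order d)/φ(d).
Cyclic subgroups by order — order 1: 1; order 2: 3; order 3: 4.
Total: 8.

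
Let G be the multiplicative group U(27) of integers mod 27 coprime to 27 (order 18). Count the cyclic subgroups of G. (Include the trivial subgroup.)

6

A cyclic subgroup of order d is generated by each of its φ(d) elements of order d, so the cyclic subgroups of order d number (#elements of order d)/φ(d).
Cyclic subgroups by order — order 1: 1; order 2: 1; order 3: 1; order 6: 1; order 9: 1; order 18: 1.
Total: 6.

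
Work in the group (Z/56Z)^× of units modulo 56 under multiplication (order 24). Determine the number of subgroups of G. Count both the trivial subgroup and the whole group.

32

|G| = 24, so by Lagrange every subgroup order divides 24. Divisors: 1, 2, 3, 4, 6, 8, 12, 24.
Subgroups by order — order 1: 1; order 2: 7; order 3: 1; order 4: 7; order 6: 7; order 8: 1; order 12: 7; order 24: 1.
Total: 1 + 7 + 1 + 7 + 7 + 1 + 7 + 1 = 32.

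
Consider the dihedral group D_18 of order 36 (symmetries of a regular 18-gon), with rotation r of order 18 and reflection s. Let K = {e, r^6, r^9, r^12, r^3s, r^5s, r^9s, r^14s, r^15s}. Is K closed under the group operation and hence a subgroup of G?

Closure fails: r^9 · r^3s = r^12s ∉ K. So K is not a subgroup.

No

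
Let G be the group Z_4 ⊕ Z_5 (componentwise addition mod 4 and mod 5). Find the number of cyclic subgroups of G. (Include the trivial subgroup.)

6

A cyclic subgroup of order d is generated by each of its φ(d) elements of order d, so the cyclic subgroups of order d number (#elements of order d)/φ(d).
Cyclic subgroups by order — order 1: 1; order 2: 1; order 4: 1; order 5: 1; order 10: 1; order 20: 1.
Total: 6.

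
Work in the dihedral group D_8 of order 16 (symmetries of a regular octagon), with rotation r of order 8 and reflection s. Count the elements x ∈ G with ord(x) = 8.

4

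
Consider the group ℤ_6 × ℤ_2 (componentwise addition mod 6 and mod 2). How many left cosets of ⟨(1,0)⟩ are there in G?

2

|⟨(1,0)⟩| = 6 and |G| = 12.
By Lagrange, [G : H] = |G|/|H| = 12/6 = 2.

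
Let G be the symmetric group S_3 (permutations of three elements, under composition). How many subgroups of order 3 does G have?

|G| = 6 and 3 | 6, so subgroups of order 3 are possible by Lagrange.
The subgroups of order 3 are: {e, (1 2 3), (1 3 2)}.
So G has 1 subgroup of order 3.

1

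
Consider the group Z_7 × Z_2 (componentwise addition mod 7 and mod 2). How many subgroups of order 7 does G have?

|G| = 14 and 7 | 14, so subgroups of order 7 are possible by Lagrange.
The subgroups of order 7 are: {(0,0), (1,0), (2,0), (3,0), (4,0), (5,0), (6,0)}.
So G has 1 subgroup of order 7.

1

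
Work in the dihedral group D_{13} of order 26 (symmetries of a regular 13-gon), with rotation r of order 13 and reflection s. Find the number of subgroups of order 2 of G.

13

|G| = 26 and 2 | 26, so subgroups of order 2 are possible by Lagrange.
The subgroups of order 2 are: {e, r^10s}; {e, r^11s}; {e, r^12s}; {e, r^2s}; … (13 in all).
So G has 13 subgroups of order 2.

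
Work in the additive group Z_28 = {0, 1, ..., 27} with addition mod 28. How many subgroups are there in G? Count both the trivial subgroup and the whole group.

6

A cyclic group of order 28 has exactly one subgroup for each divisor of 28.
Divisors of 28: 1, 2, 4, 7, 14, 28.
So Z_28 has 6 subgroups.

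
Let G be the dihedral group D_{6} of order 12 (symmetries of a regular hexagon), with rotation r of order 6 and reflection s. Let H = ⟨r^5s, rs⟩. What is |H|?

6

|⟨r^5s⟩| = 2 and |⟨rs⟩| = 2, so |H| is a multiple of lcm(2, 2) = 2 and divides |G| = 12.
Closing under the operation: H = {e, r^2, r^4, rs, r^3s, r^5s}, so |H| = 6.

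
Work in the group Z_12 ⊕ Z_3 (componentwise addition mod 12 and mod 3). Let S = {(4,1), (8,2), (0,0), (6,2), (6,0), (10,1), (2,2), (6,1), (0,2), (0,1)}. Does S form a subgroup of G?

No

|S| = 10 does not divide |G| = 36, so by Lagrange S is not a subgroup.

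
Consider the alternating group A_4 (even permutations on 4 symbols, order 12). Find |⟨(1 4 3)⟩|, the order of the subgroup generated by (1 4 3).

Computing powers of (1 4 3): the smallest k with ((1 4 3))^k = e is k = 3.

3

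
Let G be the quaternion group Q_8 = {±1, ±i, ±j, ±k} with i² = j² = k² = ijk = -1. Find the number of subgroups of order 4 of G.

|G| = 8 and 4 | 8, so subgroups of order 4 are possible by Lagrange.
The subgroups of order 4 are: {1, -1, i, -i}; {1, -1, j, -j}; {1, -1, k, -k}.
So G has 3 subgroups of order 4.

3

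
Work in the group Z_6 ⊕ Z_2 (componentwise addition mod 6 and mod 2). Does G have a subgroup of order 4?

Yes

4 | 12. A subgroup of order 4 is {(0,0), (0,1), (3,0), (3,1)}.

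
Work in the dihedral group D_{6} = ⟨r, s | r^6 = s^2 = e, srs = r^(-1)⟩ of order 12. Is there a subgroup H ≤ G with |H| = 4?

Yes

4 | 12. A subgroup of order 4 is {e, r^3, r^2s, r^5s}.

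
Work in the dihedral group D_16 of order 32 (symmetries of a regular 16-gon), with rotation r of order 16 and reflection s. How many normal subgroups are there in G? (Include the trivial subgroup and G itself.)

G has 36 subgroups. Checking conjugation-invariance by order — order 1: 1/1 normal; order 2: 1/17 normal; order 4: 1/9 normal; order 8: 1/5 normal; order 16: 3/3 normal; order 32: 1/1 normal.
Total normal subgroups: 8.

8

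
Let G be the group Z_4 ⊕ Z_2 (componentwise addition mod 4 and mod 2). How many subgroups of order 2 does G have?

3

|G| = 8 and 2 | 8, so subgroups of order 2 are possible by Lagrange.
The subgroups of order 2 are: {(0,0), (0,1)}; {(0,0), (2,0)}; {(0,0), (2,1)}.
So G has 3 subgroups of order 2.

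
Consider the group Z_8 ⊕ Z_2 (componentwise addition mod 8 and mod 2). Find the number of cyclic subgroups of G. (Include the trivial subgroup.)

Group the elements of G by the cyclic subgroup they generate; each cyclic subgroup of order d accounts for φ(d) elements.
Cyclic subgroups by order — order 1: 1; order 2: 3; order 4: 2; order 8: 2.
Total: 8.

8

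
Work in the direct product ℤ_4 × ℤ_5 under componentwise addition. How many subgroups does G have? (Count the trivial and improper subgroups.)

6

|G| = 20, so by Lagrange every subgroup order divides 20. Divisors: 1, 2, 4, 5, 10, 20.
Subgroups by order — order 1: 1; order 2: 1; order 4: 1; order 5: 1; order 10: 1; order 20: 1.
Total: 1 + 1 + 1 + 1 + 1 + 1 = 6.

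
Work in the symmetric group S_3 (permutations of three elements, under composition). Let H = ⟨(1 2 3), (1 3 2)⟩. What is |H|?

|⟨(1 2 3)⟩| = 3 and |⟨(1 3 2)⟩| = 3, so |H| is a multiple of lcm(3, 3) = 3 and divides |G| = 6.
Closing under the operation: H = {e, (1 2 3), (1 3 2)}, so |H| = 3.

3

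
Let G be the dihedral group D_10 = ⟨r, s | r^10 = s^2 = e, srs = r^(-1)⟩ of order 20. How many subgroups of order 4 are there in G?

|G| = 20 and 4 | 20, so subgroups of order 4 are possible by Lagrange.
The subgroups of order 4 are: {e, r^5, r^2s, r^7s}; {e, r^5, r^3s, r^8s}; {e, r^5, r^4s, r^9s}; {e, r^5, s, r^5s}; … (5 in all).
So G has 5 subgroups of order 4.

5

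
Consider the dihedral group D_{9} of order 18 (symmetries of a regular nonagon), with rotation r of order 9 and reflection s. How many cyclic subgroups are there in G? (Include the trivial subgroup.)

12

Each element a generates a cyclic subgroup ⟨a⟩; distinct elements may generate the same one (a cyclic group of order d has φ(d) generators).
Cyclic subgroups by order — order 1: 1; order 2: 9; order 3: 1; order 9: 1.
Total: 12.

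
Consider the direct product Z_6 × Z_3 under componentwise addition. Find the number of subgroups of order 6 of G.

4

|G| = 18 and 6 | 18, so subgroups of order 6 are possible by Lagrange.
The subgroups of order 6 are: {(0,0), (0,1), (0,2), (3,0), (3,1), (3,2)}; {(0,0), (1,0), (2,0), (3,0), (4,0), (5,0)}; {(0,0), (1,1), (2,2), (3,0), (4,1), (5,2)}; {(0,0), (1,2), (2,1), (3,0), (4,2), (5,1)}.
So G has 4 subgroups of order 6.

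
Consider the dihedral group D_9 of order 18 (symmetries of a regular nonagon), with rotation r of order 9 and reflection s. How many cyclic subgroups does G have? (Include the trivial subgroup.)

A cyclic subgroup of order d is generated by each of its φ(d) elements of order d, so the cyclic subgroups of order d number (#elements of order d)/φ(d).
Cyclic subgroups by order — order 1: 1; order 2: 9; order 3: 1; order 9: 1.
Total: 12.

12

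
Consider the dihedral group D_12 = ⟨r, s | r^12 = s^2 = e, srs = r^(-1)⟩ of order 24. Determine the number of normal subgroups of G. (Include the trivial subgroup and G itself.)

G has 34 subgroups. Checking conjugation-invariance by order — order 1: 1/1 normal; order 2: 1/13 normal; order 3: 1/1 normal; order 4: 1/7 normal; order 6: 1/5 normal; order 8: 0/3 normal; order 12: 3/3 normal; order 24: 1/1 normal.
Total normal subgroups: 9.

9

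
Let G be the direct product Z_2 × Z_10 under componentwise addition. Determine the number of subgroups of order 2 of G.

|G| = 20 and 2 | 20, so subgroups of order 2 are possible by Lagrange.
The subgroups of order 2 are: {(0,0), (0,5)}; {(0,0), (1,0)}; {(0,0), (1,5)}.
So G has 3 subgroups of order 2.

3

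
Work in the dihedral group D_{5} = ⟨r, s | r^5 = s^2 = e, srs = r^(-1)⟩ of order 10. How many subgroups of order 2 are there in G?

|G| = 10 and 2 | 10, so subgroups of order 2 are possible by Lagrange.
The subgroups of order 2 are: {e, r^2s}; {e, r^3s}; {e, r^4s}; {e, rs}; … (5 in all).
So G has 5 subgroups of order 2.

5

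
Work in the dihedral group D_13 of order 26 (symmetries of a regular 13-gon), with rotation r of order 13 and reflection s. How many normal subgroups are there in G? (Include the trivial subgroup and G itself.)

G has 16 subgroups. Checking conjugation-invariance by order — order 1: 1/1 normal; order 2: 0/13 normal; order 13: 1/1 normal; order 26: 1/1 normal.
Total normal subgroups: 3.

3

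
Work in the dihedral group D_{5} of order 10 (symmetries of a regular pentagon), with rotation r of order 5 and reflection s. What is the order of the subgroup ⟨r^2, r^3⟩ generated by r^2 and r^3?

|⟨r^2⟩| = 5 and |⟨r^3⟩| = 5, so |H| is a multiple of lcm(5, 5) = 5 and divides |G| = 10.
Closing under the operation: H = {e, r, r^2, r^3, r^4}, so |H| = 5.

5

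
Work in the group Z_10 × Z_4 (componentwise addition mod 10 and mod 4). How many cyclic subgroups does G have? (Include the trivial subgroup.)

12

Group the elements of G by the cyclic subgroup they generate; each cyclic subgroup of order d accounts for φ(d) elements.
Cyclic subgroups by order — order 1: 1; order 2: 3; order 4: 2; order 5: 1; order 10: 3; order 20: 2.
Total: 12.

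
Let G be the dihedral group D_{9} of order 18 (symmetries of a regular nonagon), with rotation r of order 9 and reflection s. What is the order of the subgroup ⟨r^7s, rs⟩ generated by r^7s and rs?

|⟨r^7s⟩| = 2 and |⟨rs⟩| = 2, so |H| is a multiple of lcm(2, 2) = 2 and divides |G| = 18.
Closing under the operation: H = {e, r^3, r^6, rs, r^4s, r^7s}, so |H| = 6.

6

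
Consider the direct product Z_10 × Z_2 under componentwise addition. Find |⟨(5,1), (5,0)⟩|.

|⟨(5,1)⟩| = 2 and |⟨(5,0)⟩| = 2, so |H| is a multiple of lcm(2, 2) = 2 and divides |G| = 20.
Closing under the operation: H = {(0,0), (0,1), (5,0), (5,1)}, so |H| = 4.

4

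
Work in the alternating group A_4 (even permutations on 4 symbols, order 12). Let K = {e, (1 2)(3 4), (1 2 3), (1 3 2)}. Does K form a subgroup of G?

Closure fails: (1 3 2) ∘ (1 2)(3 4) = (2 3 4) ∉ K. So K is not a subgroup.

No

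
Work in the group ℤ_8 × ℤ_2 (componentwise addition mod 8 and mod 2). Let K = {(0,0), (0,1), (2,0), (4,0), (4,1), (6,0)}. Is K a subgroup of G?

No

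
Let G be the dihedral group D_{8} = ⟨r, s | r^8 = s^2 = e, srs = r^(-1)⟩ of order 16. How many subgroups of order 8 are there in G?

3

|G| = 16 and 8 | 16, so subgroups of order 8 are possible by Lagrange.
The subgroups of order 8 are: {e, r, r^2, r^3, r^4, r^5, r^6, r^7}; {e, r^2, r^4, r^6, s, r^2s, r^4s, r^6s}; {e, r^2, r^4, r^6, rs, r^3s, r^5s, r^7s}.
So G has 3 subgroups of order 8.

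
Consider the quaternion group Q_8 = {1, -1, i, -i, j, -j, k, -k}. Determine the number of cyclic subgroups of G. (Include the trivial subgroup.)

A cyclic subgroup of order d is generated by each of its φ(d) elements of order d, so the cyclic subgroups of order d number (#elements of order d)/φ(d).
Cyclic subgroups by order — order 1: 1; order 2: 1; order 4: 3.
Total: 5.

5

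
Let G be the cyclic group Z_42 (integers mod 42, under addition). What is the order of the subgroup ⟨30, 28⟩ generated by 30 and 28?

21

|⟨30⟩| = 7 and |⟨28⟩| = 3, so |H| is a multiple of lcm(7, 3) = 21 and divides |G| = 42.
Closing under the operation: H = {0, 2, 4, 6, 8, 10, 12, 14, 16, 18, 20, 22, 24, 26, 28, 30, 32, 34, 36, 38, 40}, so |H| = 21.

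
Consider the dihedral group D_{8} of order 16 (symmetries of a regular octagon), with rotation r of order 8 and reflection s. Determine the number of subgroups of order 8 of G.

3

|G| = 16 and 8 | 16, so subgroups of order 8 are possible by Lagrange.
The subgroups of order 8 are: {e, r, r^2, r^3, r^4, r^5, r^6, r^7}; {e, r^2, r^4, r^6, s, r^2s, r^4s, r^6s}; {e, r^2, r^4, r^6, rs, r^3s, r^5s, r^7s}.
So G has 3 subgroups of order 8.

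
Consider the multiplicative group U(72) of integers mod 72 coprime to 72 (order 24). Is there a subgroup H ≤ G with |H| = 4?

Yes

4 | 24. A subgroup of order 4 is {1, 17, 19, 35}.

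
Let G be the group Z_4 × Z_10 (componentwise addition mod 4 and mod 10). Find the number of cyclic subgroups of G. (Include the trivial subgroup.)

12

A cyclic subgroup of order d is generated by each of its φ(d) elements of order d, so the cyclic subgroups of order d number (#elements of order d)/φ(d).
Cyclic subgroups by order — order 1: 1; order 2: 3; order 4: 2; order 5: 1; order 10: 3; order 20: 2.
Total: 12.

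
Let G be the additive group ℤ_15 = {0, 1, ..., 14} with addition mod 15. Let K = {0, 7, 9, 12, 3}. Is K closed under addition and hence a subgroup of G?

No

7 ∈ K but its inverse 8 ∉ K, so K is not a subgroup.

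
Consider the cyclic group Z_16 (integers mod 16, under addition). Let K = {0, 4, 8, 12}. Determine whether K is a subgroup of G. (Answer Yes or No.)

Yes

|K| = 4 divides |G| = 16, consistent with Lagrange.
K contains the identity, every element's inverse is in K, and K is closed under +: it is a subgroup.
In fact K = ⟨4⟩.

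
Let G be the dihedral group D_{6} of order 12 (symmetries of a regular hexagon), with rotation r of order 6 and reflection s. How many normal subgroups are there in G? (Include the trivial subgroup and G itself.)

7

G has 16 subgroups. Checking conjugation-invariance by order — order 1: 1/1 normal; order 2: 1/7 normal; order 3: 1/1 normal; order 4: 0/3 normal; order 6: 3/3 normal; order 12: 1/1 normal.
Total normal subgroups: 7.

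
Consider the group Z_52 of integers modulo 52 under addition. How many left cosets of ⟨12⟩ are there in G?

4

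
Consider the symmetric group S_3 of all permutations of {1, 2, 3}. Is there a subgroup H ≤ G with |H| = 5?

No

5 does not divide |G| = 6, so by Lagrange no subgroup of order 5 exists.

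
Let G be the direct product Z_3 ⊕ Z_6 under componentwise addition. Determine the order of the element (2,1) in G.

6

The order of (2,1) in Z_3 × Z_6 is lcm(ord(2) in Z_3, ord(1) in Z_6).
ord(2) = 3 and ord(1) = 6, so |⟨(2,1)⟩| = lcm(3, 6) = 6.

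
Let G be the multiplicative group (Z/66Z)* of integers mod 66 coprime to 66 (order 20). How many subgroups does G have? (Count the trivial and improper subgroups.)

|G| = 20, so by Lagrange every subgroup order divides 20. Divisors: 1, 2, 4, 5, 10, 20.
Subgroups by order — order 1: 1; order 2: 3; order 4: 1; order 5: 1; order 10: 3; order 20: 1.
Total: 1 + 3 + 1 + 1 + 3 + 1 = 10.

10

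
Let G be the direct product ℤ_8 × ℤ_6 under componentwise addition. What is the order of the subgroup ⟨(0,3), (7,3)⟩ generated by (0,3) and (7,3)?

16

|⟨(0,3)⟩| = 2 and |⟨(7,3)⟩| = 8, so |H| is a multiple of lcm(2, 8) = 8 and divides |G| = 48.
Closing under the operation: H = {(0,0), (0,3), (1,0), (1,3), (2,0), (2,3), (3,0), (3,3), (4,0), (4,3), (5,0), (5,3), (6,0), (6,3), (7,0), (7,3)}, so |H| = 16.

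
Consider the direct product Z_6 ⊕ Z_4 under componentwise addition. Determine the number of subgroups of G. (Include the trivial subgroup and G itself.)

|G| = 24, so by Lagrange every subgroup order divides 24. Divisors: 1, 2, 3, 4, 6, 8, 12, 24.
Subgroups by order — order 1: 1; order 2: 3; order 3: 1; order 4: 3; order 6: 3; order 8: 1; order 12: 3; order 24: 1.
Total: 1 + 3 + 1 + 3 + 3 + 1 + 3 + 1 = 16.

16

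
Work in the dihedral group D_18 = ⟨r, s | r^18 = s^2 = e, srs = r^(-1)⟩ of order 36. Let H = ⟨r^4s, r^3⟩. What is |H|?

12

|⟨r^4s⟩| = 2 and |⟨r^3⟩| = 6, so |H| is a multiple of lcm(2, 6) = 6 and divides |G| = 36.
Closing under the operation: H = {e, r^3, r^6, r^9, r^12, r^15, rs, r^4s, r^7s, r^10s, r^13s, r^16s}, so |H| = 12.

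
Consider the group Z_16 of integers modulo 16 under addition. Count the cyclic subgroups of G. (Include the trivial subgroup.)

5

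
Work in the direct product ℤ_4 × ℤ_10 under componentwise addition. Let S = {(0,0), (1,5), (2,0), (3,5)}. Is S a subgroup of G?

|S| = 4 divides |G| = 40, consistent with Lagrange.
S contains the identity, every element's inverse is in S, and S is closed under +: it is a subgroup.
In fact S = ⟨(1,5)⟩.

Yes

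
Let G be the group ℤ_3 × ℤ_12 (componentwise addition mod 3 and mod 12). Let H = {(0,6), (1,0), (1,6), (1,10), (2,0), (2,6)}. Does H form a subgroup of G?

No

The identity (0,0) ∉ H, so H is not a subgroup.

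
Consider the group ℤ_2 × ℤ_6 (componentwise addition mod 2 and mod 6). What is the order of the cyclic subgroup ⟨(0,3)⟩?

2

The order of (0,3) in Z_2 × Z_6 is lcm(ord(0) in Z_2, ord(3) in Z_6).
ord(0) = 1 and ord(3) = 2, so |⟨(0,3)⟩| = lcm(1, 2) = 2.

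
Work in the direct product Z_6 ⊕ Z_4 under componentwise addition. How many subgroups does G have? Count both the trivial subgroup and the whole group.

16

|G| = 24, so by Lagrange every subgroup order divides 24. Divisors: 1, 2, 3, 4, 6, 8, 12, 24.
Subgroups by order — order 1: 1; order 2: 3; order 3: 1; order 4: 3; order 6: 3; order 8: 1; order 12: 3; order 24: 1.
Total: 1 + 3 + 1 + 3 + 3 + 1 + 3 + 1 = 16.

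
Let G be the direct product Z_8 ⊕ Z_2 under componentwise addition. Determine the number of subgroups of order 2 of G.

3

|G| = 16 and 2 | 16, so subgroups of order 2 are possible by Lagrange.
The subgroups of order 2 are: {(0,0), (0,1)}; {(0,0), (4,0)}; {(0,0), (4,1)}.
So G has 3 subgroups of order 2.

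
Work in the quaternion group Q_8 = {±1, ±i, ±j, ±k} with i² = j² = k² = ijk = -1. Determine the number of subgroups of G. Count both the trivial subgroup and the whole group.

|G| = 8, so by Lagrange every subgroup order divides 8. Divisors: 1, 2, 4, 8.
Subgroups by order — order 1: 1; order 2: 1; order 4: 3; order 8: 1.
Total: 1 + 1 + 3 + 1 = 6.

6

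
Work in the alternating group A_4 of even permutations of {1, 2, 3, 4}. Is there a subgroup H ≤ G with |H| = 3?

3 | 12. A subgroup of order 3 is {e, (1 2 3), (1 3 2)}.

Yes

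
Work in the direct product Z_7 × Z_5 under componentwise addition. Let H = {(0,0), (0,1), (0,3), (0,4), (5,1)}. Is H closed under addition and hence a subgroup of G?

(0,3) ∈ H but its inverse (0,2) ∉ H, so H is not a subgroup.

No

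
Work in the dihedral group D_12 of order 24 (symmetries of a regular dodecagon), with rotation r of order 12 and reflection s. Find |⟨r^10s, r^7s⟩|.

|⟨r^10s⟩| = 2 and |⟨r^7s⟩| = 2, so |H| is a multiple of lcm(2, 2) = 2 and divides |G| = 24.
Closing under the operation: H = {e, r^3, r^6, r^9, rs, r^4s, r^7s, r^10s}, so |H| = 8.

8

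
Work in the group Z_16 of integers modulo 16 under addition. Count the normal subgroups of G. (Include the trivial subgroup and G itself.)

G is abelian, so every subgroup is normal.
G has 5 subgroups in total, hence 5 normal subgroups.

5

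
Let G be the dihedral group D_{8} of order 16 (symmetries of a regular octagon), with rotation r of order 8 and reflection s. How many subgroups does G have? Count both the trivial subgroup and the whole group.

|G| = 16, so by Lagrange every subgroup order divides 16. Divisors: 1, 2, 4, 8, 16.
Subgroups by order — order 1: 1; order 2: 9; order 4: 5; order 8: 3; order 16: 1.
Total: 1 + 9 + 5 + 3 + 1 = 19.

19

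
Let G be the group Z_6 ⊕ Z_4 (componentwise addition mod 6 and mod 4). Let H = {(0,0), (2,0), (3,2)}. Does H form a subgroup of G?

No

(2,0) ∈ H but its inverse (4,0) ∉ H, so H is not a subgroup.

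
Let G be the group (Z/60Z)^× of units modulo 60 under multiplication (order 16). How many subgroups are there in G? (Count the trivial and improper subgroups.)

|G| = 16, so by Lagrange every subgroup order divides 16. Divisors: 1, 2, 4, 8, 16.
Subgroups by order — order 1: 1; order 2: 7; order 4: 11; order 8: 7; order 16: 1.
Total: 1 + 7 + 11 + 7 + 1 = 27.

27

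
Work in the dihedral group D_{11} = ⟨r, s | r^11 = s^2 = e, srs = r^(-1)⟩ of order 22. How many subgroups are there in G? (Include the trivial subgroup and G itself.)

|G| = 22, so by Lagrange every subgroup order divides 22. Divisors: 1, 2, 11, 22.
Subgroups by order — order 1: 1; order 2: 11; order 11: 1; order 22: 1.
Total: 1 + 11 + 1 + 1 = 14.

14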